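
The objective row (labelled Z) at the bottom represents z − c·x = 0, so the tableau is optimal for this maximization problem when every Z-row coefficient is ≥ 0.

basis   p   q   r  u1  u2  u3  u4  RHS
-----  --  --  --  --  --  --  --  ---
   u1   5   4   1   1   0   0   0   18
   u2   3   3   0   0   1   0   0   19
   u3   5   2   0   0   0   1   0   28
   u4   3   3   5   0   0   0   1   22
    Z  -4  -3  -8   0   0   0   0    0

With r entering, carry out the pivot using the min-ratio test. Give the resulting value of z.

176/5

Ratio test on column r — row 1: 18/1 = 18; row 2: entry 0 ≤ 0; row 3: entry 0 ≤ 0; row 4: 22/5 = 22/5. Minimum is 22/5 at row 4 (u4 leaves); pivot element 5.
Pivot on row 4; the Z-row RHS becomes 0 − (-8)·(22/5) = 176/5.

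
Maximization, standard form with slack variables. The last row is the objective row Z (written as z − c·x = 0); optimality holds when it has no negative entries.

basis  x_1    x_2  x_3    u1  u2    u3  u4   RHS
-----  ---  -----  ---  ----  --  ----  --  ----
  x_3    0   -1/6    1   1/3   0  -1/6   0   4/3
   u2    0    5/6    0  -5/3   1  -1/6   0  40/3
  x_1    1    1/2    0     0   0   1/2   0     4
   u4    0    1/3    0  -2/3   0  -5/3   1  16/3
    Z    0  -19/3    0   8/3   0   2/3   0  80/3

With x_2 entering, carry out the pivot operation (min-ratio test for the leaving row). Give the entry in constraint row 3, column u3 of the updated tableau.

1

Ratio test on column x_2 — row 1: entry -1/6 ≤ 0; row 2: (40/3)/(5/6) = 16; row 3: 4/(1/2) = 8; row 4: (16/3)/(1/3) = 16. Minimum is 8 at row 3 (x_1 leaves); pivot element 1/2.
Divide row 3 by 1/2; eliminate column x_2 from the other rows.
In the new row 3, the u3 entry is the old entry divided by the pivot: (1/2)/(1/2) = 1.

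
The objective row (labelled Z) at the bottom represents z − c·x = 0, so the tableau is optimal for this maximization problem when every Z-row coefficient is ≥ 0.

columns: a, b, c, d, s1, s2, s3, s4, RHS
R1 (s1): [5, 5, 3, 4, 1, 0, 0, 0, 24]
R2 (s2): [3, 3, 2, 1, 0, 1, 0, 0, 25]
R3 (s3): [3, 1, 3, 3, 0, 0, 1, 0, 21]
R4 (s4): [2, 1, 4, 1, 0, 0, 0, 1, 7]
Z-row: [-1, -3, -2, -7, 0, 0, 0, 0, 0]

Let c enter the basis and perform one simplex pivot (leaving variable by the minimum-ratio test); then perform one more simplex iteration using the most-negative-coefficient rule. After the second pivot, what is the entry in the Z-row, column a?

Ratio test on column c — row 1: 24/3 = 8; row 2: 25/2 = 25/2; row 3: 21/3 = 7; row 4: 7/4 = 7/4. Minimum is 7/4 at row 4 (s4 leaves); pivot element 4.
Divide row 4 by 4; eliminate column c from the other rows.
Second iteration: most negative Z-row entry is -13/2 in column d, so d enters.
Ratio test on column d — row 1: (75/4)/(13/4) = 75/13; row 2: (43/2)/(1/2) = 43; row 3: (63/4)/(9/4) = 7; row 4: (7/4)/(1/4) = 7. Minimum is 75/13 at row 1 (s1 leaves); pivot element 13/4.
Divide row 1 by 13/4; eliminate column d from the other rows.
After both pivots, the entry at the Z-row, column a is 7.

7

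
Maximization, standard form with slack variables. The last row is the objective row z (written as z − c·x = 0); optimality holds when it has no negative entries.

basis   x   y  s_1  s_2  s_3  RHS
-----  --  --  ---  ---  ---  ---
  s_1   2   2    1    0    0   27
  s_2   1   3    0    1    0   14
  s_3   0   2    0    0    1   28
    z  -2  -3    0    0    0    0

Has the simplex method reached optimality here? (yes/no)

The z-row has a negative entry -3 in column y, so it is not optimal.

no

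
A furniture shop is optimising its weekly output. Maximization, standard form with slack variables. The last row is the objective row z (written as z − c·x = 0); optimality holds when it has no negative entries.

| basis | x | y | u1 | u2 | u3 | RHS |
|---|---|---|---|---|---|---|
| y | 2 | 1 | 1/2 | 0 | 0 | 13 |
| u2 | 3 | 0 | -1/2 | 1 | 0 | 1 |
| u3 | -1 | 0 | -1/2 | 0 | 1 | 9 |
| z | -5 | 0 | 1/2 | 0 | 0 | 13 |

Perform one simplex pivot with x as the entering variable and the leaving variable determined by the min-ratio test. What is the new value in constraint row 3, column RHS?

Ratio test on column x — row 1: 13/2 = 13/2; row 2: 1/3 = 1/3; row 3: entry -1 ≤ 0. Minimum is 1/3 at row 2 (u2 leaves); pivot element 3.
Divide row 2 by 3; eliminate column x from the other rows.
Row 3 update in column RHS: 9 − (-1)·(1/3) = 28/3.

28/3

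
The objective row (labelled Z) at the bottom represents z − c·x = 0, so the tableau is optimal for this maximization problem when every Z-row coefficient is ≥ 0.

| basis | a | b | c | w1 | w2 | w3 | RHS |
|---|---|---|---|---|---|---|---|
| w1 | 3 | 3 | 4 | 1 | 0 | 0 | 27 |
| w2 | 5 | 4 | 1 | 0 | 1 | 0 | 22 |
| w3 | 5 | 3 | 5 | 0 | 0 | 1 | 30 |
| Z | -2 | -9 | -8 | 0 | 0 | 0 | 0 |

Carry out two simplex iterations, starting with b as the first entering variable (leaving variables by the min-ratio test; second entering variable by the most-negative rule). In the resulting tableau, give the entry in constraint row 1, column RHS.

Ratio test on column b — row 1: 27/3 = 9; row 2: 22/4 = 11/2; row 3: 30/3 = 10. Minimum is 11/2 at row 2 (w2 leaves); pivot element 4.
Divide row 2 by 4; eliminate column b from the other rows.
Second iteration: most negative Z-row entry is -23/4 in column c, so c enters.
Ratio test on column c — row 1: (21/2)/(13/4) = 42/13; row 2: (11/2)/(1/4) = 22; row 3: (27/2)/(17/4) = 54/17. Minimum is 54/17 at row 3 (w3 leaves); pivot element 17/4.
Divide row 3 by 17/4; eliminate column c from the other rows.
After both pivots, the entry at constraint row 1, column RHS is 3/17.

3/17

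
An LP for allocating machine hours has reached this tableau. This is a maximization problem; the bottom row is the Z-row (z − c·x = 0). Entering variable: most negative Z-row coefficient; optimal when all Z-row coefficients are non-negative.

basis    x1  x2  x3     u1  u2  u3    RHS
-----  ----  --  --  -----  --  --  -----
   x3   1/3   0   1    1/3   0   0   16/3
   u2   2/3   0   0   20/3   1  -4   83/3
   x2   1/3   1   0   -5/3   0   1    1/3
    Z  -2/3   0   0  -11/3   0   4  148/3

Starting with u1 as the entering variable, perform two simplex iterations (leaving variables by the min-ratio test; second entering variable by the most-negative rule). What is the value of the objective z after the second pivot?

137/2

Ratio test on column u1 — row 1: (16/3)/(1/3) = 16; row 2: (83/3)/(20/3) = 83/20; row 3: entry -5/3 ≤ 0. Minimum is 83/20 at row 2 (u2 leaves); pivot element 20/3.
Pivot on row 2; the Z-row RHS becomes 148/3 − (-11/3)·(83/20) = 1291/20.
Next entering variable (most negative Z-row entry -3/10): x1.
Ratio test on column x1 — row 1: (79/20)/(3/10) = 79/6; row 2: (83/20)/(1/10) = 83/2; row 3: (29/4)/(1/2) = 29/2. Minimum is 79/6 at row 1 (x3 leaves); pivot element 3/10.
After the second pivot the Z-row RHS is 1291/20 − (-3/10)·(79/6) = 137/2.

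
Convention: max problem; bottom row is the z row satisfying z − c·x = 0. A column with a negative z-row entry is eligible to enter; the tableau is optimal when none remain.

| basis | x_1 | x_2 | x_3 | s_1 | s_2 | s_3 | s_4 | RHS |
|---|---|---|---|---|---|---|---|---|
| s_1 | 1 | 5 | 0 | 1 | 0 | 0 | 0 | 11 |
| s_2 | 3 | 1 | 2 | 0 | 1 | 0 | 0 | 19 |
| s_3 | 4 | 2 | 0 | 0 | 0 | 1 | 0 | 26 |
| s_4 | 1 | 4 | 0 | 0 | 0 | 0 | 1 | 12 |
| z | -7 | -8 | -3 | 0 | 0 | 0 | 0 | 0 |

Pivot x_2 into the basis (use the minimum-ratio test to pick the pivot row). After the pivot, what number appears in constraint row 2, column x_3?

Ratio test on column x_2 — row 1: 11/5 = 11/5; row 2: 19/1 = 19; row 3: 26/2 = 13; row 4: 12/4 = 3. Minimum is 11/5 at row 1 (s_1 leaves); pivot element 5.
Divide row 1 by 5; eliminate column x_2 from the other rows.
Row 2 update in column x_3: 2 − 1·0 = 2.

2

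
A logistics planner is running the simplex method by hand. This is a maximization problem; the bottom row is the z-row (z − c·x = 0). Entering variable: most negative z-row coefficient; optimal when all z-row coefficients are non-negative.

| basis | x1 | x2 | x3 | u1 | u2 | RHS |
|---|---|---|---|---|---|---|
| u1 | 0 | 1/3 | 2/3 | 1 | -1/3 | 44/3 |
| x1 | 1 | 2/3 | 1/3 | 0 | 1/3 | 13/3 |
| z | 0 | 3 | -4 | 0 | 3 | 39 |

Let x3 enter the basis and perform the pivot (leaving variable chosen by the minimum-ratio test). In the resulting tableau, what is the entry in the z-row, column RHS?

91

Ratio test on column x3 — row 1: (44/3)/(2/3) = 22; row 2: (13/3)/(1/3) = 13. Minimum is 13 at row 2 (x1 leaves); pivot element 1/3.
Divide row 2 by 1/3; eliminate column x3 from the other rows.
z-row update in column RHS: 39 − (-4)·13 = 91.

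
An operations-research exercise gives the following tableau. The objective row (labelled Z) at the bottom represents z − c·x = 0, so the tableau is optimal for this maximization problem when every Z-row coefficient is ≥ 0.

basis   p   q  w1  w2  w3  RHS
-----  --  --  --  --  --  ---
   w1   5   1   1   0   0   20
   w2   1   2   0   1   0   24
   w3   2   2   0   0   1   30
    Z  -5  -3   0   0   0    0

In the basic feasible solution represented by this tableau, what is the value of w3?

w3 is basic (row 3); its value is the RHS of that row, 30.

30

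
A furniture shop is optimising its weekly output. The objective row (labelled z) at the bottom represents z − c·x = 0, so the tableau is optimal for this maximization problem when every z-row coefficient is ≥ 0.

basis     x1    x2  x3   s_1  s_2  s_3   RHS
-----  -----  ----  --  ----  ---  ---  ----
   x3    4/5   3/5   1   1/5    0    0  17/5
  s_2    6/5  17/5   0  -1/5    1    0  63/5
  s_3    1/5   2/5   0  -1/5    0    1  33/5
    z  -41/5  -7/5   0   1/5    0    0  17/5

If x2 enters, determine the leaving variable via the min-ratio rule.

Column x2 entries and ratios — x3: (17/5)/(3/5) = 17/3; s_2: (63/5)/(17/5) = 63/17; s_3: (33/5)/(2/5) = 33/2.
Smallest ratio is 63/17 in the row of s_2, so s_2 leaves.

s_2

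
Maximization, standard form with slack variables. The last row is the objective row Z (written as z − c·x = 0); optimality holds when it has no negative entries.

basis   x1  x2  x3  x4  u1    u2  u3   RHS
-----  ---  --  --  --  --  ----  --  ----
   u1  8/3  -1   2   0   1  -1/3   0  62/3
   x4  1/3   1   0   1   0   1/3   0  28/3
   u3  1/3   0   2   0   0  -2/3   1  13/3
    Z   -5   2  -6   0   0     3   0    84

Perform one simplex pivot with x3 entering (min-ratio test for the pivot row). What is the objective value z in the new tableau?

97

Ratio test on column x3 — row 1: (62/3)/2 = 31/3; row 2: entry 0 ≤ 0; row 3: (13/3)/2 = 13/6. Minimum is 13/6 at row 3 (u3 leaves); pivot element 2.
Pivot on row 3; the Z-row RHS becomes 84 − (-6)·(13/6) = 97.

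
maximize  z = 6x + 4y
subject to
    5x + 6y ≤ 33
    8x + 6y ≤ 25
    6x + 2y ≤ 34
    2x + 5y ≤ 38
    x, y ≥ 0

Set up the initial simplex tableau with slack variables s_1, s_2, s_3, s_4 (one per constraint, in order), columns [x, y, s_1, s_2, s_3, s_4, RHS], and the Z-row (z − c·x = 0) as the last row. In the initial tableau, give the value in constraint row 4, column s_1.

0

Slack s_1 belongs to constraint 1; its column is the unit vector e_1, so the entry in row 4 is 0.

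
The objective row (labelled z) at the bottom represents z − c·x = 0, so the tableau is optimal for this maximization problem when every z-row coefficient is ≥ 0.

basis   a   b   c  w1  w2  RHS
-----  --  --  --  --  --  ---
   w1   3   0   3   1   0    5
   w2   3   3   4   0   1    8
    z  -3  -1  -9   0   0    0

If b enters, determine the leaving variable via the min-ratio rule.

w2

Column b entries and ratios — w1: 0 ≤ 0, skip; w2: 8/3 = 8/3.
Smallest ratio is 8/3 in the row of w2, so w2 leaves.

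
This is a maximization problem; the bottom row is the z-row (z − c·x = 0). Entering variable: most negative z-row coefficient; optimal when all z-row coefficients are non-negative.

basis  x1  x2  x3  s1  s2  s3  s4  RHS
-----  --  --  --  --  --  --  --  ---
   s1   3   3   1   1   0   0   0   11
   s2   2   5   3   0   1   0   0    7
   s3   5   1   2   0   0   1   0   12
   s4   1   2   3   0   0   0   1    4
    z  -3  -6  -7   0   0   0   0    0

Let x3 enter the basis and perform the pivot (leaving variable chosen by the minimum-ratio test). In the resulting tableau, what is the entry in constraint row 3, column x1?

13/3

Ratio test on column x3 — row 1: 11/1 = 11; row 2: 7/3 = 7/3; row 3: 12/2 = 6; row 4: 4/3 = 4/3. Minimum is 4/3 at row 4 (s4 leaves); pivot element 3.
Divide row 4 by 3; eliminate column x3 from the other rows.
Row 3 update in column x1: 5 − 2·(1/3) = 13/3.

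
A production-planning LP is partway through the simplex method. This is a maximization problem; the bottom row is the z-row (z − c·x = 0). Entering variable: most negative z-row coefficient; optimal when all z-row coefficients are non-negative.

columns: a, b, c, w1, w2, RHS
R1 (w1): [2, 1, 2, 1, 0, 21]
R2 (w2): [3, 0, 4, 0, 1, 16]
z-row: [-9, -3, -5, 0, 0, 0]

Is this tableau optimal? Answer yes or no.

no

The z-row has a negative entry -9 in column a, so it is not optimal.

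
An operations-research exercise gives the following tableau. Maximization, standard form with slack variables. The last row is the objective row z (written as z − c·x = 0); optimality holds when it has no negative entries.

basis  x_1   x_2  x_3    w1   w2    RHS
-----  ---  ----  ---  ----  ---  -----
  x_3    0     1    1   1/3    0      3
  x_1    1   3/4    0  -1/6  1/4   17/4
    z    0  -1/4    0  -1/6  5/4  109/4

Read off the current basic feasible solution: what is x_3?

3

x_3 is basic (row 1); its value is the RHS of that row, 3.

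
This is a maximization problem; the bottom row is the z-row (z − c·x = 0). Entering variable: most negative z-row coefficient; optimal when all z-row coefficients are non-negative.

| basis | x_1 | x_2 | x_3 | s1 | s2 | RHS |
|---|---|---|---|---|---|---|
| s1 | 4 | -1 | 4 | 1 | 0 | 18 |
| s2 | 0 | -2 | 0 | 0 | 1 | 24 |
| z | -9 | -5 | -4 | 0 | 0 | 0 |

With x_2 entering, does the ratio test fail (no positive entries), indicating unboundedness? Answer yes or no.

Every constraint-row entry in column x_2 is ≤ 0, so increasing x_2 is unbounded.

yes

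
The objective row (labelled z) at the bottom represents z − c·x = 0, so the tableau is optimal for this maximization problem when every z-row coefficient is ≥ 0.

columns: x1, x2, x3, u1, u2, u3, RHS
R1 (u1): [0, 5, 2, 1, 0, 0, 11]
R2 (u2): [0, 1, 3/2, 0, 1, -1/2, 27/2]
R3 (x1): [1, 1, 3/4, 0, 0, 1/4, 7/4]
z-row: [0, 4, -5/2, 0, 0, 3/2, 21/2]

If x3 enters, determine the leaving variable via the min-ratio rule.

x1

Column x3 entries and ratios — u1: 11/2 = 11/2; u2: (27/2)/(3/2) = 9; x1: (7/4)/(3/4) = 7/3.
Smallest ratio is 7/3 in the row of x1, so x1 leaves.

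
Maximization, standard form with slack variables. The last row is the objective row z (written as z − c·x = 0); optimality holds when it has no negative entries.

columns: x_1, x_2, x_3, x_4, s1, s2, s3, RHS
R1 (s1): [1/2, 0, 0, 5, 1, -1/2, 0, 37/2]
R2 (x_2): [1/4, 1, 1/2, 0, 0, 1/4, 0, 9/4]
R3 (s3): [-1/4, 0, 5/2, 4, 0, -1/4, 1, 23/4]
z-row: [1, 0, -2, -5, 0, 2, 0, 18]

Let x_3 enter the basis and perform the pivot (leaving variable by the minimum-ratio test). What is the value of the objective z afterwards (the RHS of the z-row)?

Ratio test on column x_3 — row 1: entry 0 ≤ 0; row 2: (9/4)/(1/2) = 9/2; row 3: (23/4)/(5/2) = 23/10. Minimum is 23/10 at row 3 (s3 leaves); pivot element 5/2.
Pivot on row 3; the z-row RHS becomes 18 − (-2)·(23/10) = 113/5.

113/5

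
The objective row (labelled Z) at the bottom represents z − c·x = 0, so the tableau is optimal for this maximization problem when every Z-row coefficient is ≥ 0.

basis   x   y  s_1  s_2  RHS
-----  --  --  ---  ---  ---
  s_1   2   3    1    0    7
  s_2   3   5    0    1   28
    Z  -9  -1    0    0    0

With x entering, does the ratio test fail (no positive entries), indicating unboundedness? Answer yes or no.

Column x has positive entries in row(s) 1, 2, so the ratio test bounds it — not unbounded.

no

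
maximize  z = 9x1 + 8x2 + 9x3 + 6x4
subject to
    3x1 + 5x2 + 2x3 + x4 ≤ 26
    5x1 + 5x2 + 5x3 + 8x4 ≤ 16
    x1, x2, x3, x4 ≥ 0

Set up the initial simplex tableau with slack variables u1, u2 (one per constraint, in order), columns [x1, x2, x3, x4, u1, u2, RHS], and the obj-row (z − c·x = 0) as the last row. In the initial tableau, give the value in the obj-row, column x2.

-8

The obj-row carries the negated objective coefficients: the x2 entry is -8.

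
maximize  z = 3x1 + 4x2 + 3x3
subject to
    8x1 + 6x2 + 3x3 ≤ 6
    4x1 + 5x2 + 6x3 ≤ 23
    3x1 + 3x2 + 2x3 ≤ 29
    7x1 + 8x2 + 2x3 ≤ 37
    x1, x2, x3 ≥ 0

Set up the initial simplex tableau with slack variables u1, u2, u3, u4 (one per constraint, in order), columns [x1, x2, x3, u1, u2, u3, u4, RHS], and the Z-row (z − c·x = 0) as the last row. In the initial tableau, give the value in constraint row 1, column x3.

Constraint 1 has coefficient 3 on x3.

3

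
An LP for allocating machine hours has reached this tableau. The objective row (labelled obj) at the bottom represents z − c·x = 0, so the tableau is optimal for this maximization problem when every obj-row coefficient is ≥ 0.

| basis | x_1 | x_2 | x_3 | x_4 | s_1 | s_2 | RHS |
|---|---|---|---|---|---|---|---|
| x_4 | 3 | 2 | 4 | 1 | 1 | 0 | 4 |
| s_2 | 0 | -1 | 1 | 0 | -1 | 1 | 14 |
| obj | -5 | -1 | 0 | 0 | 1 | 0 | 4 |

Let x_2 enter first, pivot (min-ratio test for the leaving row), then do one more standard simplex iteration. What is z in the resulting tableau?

Ratio test on column x_2 — row 1: 4/2 = 2; row 2: entry -1 ≤ 0. Minimum is 2 at row 1 (x_4 leaves); pivot element 2.
Pivot on row 1; the obj-row RHS becomes 4 − (-1)·2 = 6.
Next entering variable (most negative obj-row entry -7/2): x_1.
Ratio test on column x_1 — row 1: 2/(3/2) = 4/3; row 2: 16/(3/2) = 32/3. Minimum is 4/3 at row 1 (x_2 leaves); pivot element 3/2.
After the second pivot the obj-row RHS is 6 − (-7/2)·(4/3) = 32/3.

32/3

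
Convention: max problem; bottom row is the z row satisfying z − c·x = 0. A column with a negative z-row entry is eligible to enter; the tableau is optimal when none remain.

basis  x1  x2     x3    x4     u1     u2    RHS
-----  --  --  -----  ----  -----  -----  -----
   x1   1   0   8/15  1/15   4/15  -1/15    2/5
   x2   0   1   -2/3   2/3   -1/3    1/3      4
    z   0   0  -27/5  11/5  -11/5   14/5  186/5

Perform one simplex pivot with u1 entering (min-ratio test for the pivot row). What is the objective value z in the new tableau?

Ratio test on column u1 — row 1: (2/5)/(4/15) = 3/2; row 2: entry -1/3 ≤ 0. Minimum is 3/2 at row 1 (x1 leaves); pivot element 4/15.
Pivot on row 1; the z-row RHS becomes 186/5 − (-11/5)·(3/2) = 81/2.

81/2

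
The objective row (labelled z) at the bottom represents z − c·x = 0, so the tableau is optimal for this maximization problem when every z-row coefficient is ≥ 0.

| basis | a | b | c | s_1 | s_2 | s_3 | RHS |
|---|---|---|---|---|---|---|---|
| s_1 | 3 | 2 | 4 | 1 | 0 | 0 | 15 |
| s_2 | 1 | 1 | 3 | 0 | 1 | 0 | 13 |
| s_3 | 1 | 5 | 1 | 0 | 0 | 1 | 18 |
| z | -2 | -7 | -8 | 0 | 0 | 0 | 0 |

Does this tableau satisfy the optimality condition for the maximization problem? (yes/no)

no

The z-row has a negative entry -8 in column c, so it is not optimal.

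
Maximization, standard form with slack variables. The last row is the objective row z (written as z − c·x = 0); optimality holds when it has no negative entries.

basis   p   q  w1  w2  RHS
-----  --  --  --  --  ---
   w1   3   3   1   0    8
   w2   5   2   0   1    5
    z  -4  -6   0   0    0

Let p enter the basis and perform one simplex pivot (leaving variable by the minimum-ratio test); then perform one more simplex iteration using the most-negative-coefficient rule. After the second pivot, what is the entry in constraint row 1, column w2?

-3/2

Ratio test on column p — row 1: 8/3 = 8/3; row 2: 5/5 = 1. Minimum is 1 at row 2 (w2 leaves); pivot element 5.
Divide row 2 by 5; eliminate column p from the other rows.
Second iteration: most negative z-row entry is -22/5 in column q, so q enters.
Ratio test on column q — row 1: 5/(9/5) = 25/9; row 2: 1/(2/5) = 5/2. Minimum is 5/2 at row 2 (p leaves); pivot element 2/5.
Divide row 2 by 2/5; eliminate column q from the other rows.
After both pivots, the entry at constraint row 1, column w2 is -3/2.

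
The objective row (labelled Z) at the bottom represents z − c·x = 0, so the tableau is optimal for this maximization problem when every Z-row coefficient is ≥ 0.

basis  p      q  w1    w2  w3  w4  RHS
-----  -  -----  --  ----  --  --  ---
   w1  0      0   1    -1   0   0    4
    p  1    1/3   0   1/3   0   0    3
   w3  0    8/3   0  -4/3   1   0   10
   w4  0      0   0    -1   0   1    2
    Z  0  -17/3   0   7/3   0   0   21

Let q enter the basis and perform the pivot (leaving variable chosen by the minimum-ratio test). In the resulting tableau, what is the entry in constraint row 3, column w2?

-1/2

Ratio test on column q — row 1: entry 0 ≤ 0; row 2: 3/(1/3) = 9; row 3: 10/(8/3) = 15/4; row 4: entry 0 ≤ 0. Minimum is 15/4 at row 3 (w3 leaves); pivot element 8/3.
Divide row 3 by 8/3; eliminate column q from the other rows.
In the new row 3, the w2 entry is the old entry divided by the pivot: (-4/3)/(8/3) = -1/2.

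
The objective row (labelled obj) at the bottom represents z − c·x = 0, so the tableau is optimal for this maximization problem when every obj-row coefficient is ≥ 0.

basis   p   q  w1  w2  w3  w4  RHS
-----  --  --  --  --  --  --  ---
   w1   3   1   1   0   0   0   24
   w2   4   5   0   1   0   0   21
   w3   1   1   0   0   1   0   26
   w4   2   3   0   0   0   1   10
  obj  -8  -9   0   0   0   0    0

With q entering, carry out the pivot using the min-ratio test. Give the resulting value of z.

30

Ratio test on column q — row 1: 24/1 = 24; row 2: 21/5 = 21/5; row 3: 26/1 = 26; row 4: 10/3 = 10/3. Minimum is 10/3 at row 4 (w4 leaves); pivot element 3.
Pivot on row 4; the obj-row RHS becomes 0 − (-9)·(10/3) = 30.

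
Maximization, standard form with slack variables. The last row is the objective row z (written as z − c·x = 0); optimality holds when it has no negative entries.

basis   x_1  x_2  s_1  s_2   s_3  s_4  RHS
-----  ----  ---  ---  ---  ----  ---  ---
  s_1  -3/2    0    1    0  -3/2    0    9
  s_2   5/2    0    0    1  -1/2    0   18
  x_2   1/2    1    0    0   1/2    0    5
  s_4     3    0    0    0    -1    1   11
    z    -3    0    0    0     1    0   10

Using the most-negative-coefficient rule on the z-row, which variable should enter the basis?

x_1

Negative z-row entries: x_1: -3.
The most negative is -3 in column x_1, so x_1 enters.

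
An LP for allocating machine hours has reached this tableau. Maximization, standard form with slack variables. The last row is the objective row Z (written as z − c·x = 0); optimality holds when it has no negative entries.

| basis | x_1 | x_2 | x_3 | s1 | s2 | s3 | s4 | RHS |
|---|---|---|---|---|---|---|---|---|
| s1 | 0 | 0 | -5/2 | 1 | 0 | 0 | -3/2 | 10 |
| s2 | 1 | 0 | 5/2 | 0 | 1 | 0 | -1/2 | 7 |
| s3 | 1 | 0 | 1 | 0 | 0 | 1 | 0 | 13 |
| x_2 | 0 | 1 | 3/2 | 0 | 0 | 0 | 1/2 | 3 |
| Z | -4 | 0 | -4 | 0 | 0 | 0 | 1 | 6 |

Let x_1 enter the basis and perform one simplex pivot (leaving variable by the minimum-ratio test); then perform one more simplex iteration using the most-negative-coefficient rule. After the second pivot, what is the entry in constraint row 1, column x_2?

3

Ratio test on column x_1 — row 1: entry 0 ≤ 0; row 2: 7/1 = 7; row 3: 13/1 = 13; row 4: entry 0 ≤ 0. Minimum is 7 at row 2 (s2 leaves); pivot element 1.
Divide row 2 by 1; eliminate column x_1 from the other rows.
Second iteration: most negative Z-row entry is -1 in column s4, so s4 enters.
Ratio test on column s4 — row 1: entry -3/2 ≤ 0; row 2: entry -1/2 ≤ 0; row 3: 6/(1/2) = 12; row 4: 3/(1/2) = 6. Minimum is 6 at row 4 (x_2 leaves); pivot element 1/2.
Divide row 4 by 1/2; eliminate column s4 from the other rows.
After both pivots, the entry at constraint row 1, column x_2 is 3.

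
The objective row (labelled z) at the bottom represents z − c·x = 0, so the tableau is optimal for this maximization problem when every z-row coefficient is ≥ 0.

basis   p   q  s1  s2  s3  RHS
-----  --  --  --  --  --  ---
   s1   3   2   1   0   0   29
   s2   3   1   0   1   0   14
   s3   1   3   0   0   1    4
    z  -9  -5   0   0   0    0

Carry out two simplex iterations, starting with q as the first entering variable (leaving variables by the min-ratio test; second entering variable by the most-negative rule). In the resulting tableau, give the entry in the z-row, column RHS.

36

Ratio test on column q — row 1: 29/2 = 29/2; row 2: 14/1 = 14; row 3: 4/3 = 4/3. Minimum is 4/3 at row 3 (s3 leaves); pivot element 3.
Divide row 3 by 3; eliminate column q from the other rows.
Second iteration: most negative z-row entry is -22/3 in column p, so p enters.
Ratio test on column p — row 1: (79/3)/(7/3) = 79/7; row 2: (38/3)/(8/3) = 19/4; row 3: (4/3)/(1/3) = 4. Minimum is 4 at row 3 (q leaves); pivot element 1/3.
Divide row 3 by 1/3; eliminate column p from the other rows.
After both pivots, the entry at the z-row, column RHS is 36.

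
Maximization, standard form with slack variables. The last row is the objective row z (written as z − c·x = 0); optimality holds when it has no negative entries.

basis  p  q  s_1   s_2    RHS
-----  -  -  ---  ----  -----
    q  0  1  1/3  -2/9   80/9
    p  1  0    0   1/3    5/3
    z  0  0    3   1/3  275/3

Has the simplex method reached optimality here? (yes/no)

Every z-row coefficient is ≥ 0, so the tableau is optimal.

yes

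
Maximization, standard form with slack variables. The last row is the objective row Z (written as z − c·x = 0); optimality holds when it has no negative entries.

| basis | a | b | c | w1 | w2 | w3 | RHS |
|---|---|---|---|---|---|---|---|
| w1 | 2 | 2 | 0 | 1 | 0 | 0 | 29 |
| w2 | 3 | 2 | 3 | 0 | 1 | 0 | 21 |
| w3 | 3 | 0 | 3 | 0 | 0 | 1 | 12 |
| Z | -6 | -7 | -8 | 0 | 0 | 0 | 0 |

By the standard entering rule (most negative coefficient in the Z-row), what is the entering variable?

c

Negative Z-row entries: a: -6, b: -7, c: -8.
The most negative is -8 in column c, so c enters.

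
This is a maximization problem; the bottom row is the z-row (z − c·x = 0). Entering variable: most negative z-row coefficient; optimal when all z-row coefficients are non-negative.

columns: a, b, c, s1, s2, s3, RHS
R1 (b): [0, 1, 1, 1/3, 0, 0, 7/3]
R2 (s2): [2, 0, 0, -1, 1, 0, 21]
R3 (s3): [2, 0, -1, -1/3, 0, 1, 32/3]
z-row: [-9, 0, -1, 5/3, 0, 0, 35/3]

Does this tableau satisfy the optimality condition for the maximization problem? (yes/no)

no

The z-row has a negative entry -9 in column a, so it is not optimal.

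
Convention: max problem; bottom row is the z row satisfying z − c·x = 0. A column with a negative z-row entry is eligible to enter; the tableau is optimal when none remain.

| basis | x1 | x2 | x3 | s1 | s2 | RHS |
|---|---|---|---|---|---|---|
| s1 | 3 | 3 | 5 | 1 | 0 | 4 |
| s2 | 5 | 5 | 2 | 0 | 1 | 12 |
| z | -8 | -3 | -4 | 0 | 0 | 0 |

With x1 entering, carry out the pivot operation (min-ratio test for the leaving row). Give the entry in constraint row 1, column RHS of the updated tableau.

Ratio test on column x1 — row 1: 4/3 = 4/3; row 2: 12/5 = 12/5. Minimum is 4/3 at row 1 (s1 leaves); pivot element 3.
Divide row 1 by 3; eliminate column x1 from the other rows.
In the new row 1, the RHS entry is the old entry divided by the pivot: 4/3 = 4/3.

4/3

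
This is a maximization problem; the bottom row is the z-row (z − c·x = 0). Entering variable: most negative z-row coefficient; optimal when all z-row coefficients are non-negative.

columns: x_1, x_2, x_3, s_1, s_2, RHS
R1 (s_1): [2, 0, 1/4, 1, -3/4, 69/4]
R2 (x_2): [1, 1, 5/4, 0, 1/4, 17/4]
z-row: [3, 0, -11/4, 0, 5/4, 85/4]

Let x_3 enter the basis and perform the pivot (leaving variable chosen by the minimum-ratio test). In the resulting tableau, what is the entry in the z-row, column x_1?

26/5

Ratio test on column x_3 — row 1: (69/4)/(1/4) = 69; row 2: (17/4)/(5/4) = 17/5. Minimum is 17/5 at row 2 (x_2 leaves); pivot element 5/4.
Divide row 2 by 5/4; eliminate column x_3 from the other rows.
z-row update in column x_1: 3 − (-11/4)·(4/5) = 26/5.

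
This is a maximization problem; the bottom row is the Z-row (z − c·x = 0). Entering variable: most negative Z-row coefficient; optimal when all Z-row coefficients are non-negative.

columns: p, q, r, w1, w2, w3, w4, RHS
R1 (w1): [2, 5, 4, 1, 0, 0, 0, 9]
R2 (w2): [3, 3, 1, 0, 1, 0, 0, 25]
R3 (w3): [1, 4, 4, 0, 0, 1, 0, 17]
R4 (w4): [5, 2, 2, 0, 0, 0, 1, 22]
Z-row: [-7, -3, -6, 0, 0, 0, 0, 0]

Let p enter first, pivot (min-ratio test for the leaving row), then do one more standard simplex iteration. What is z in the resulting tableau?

Ratio test on column p — row 1: 9/2 = 9/2; row 2: 25/3 = 25/3; row 3: 17/1 = 17; row 4: 22/5 = 22/5. Minimum is 22/5 at row 4 (w4 leaves); pivot element 5.
Pivot on row 4; the Z-row RHS becomes 0 − (-7)·(22/5) = 154/5.
Next entering variable (most negative Z-row entry -16/5): r.
Ratio test on column r — row 1: (1/5)/(16/5) = 1/16; row 2: entry -1/5 ≤ 0; row 3: (63/5)/(18/5) = 7/2; row 4: (22/5)/(2/5) = 11. Minimum is 1/16 at row 1 (w1 leaves); pivot element 16/5.
After the second pivot the Z-row RHS is 154/5 − (-16/5)·(1/16) = 31.

31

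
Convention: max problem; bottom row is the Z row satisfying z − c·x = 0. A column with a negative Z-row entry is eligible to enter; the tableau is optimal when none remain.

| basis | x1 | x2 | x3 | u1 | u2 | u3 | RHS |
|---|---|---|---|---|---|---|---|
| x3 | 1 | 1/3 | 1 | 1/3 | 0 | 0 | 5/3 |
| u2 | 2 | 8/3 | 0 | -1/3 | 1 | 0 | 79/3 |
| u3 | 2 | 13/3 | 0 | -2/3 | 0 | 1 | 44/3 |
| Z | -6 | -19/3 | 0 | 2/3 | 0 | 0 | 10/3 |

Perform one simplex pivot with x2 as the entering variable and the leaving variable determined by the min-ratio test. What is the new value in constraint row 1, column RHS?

Ratio test on column x2 — row 1: (5/3)/(1/3) = 5; row 2: (79/3)/(8/3) = 79/8; row 3: (44/3)/(13/3) = 44/13. Minimum is 44/13 at row 3 (u3 leaves); pivot element 13/3.
Divide row 3 by 13/3; eliminate column x2 from the other rows.
Row 1 update in column RHS: 5/3 − (1/3)·(44/13) = 7/13.

7/13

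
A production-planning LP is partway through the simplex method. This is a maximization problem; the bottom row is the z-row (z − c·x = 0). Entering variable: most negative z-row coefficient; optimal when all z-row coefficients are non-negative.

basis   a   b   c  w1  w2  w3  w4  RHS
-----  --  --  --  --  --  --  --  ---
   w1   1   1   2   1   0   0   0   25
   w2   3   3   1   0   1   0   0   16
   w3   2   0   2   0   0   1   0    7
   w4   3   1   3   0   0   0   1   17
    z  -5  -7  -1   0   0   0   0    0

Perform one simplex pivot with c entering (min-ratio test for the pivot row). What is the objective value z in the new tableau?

Ratio test on column c — row 1: 25/2 = 25/2; row 2: 16/1 = 16; row 3: 7/2 = 7/2; row 4: 17/3 = 17/3. Minimum is 7/2 at row 3 (w3 leaves); pivot element 2.
Pivot on row 3; the z-row RHS becomes 0 − (-1)·(7/2) = 7/2.

7/2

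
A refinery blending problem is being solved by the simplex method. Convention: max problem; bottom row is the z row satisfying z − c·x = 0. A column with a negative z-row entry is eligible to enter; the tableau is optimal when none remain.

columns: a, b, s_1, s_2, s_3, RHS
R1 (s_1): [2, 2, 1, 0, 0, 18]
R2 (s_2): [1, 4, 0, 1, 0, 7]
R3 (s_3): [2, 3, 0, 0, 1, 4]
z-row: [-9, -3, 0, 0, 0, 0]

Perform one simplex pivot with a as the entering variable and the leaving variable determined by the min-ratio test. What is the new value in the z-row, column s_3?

9/2

Ratio test on column a — row 1: 18/2 = 9; row 2: 7/1 = 7; row 3: 4/2 = 2. Minimum is 2 at row 3 (s_3 leaves); pivot element 2.
Divide row 3 by 2; eliminate column a from the other rows.
z-row update in column s_3: 0 − (-9)·(1/2) = 9/2.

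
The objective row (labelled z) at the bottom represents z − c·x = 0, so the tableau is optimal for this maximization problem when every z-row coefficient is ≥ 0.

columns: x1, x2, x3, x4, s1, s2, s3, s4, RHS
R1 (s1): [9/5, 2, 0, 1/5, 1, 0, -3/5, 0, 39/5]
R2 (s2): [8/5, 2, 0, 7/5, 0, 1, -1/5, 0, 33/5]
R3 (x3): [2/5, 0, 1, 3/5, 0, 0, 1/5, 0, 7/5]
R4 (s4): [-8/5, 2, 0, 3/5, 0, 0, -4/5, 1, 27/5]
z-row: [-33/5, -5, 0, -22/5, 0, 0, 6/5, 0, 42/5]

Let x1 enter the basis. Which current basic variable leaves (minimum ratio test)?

Column x1 entries and ratios — s1: (39/5)/(9/5) = 13/3; s2: (33/5)/(8/5) = 33/8; x3: (7/5)/(2/5) = 7/2; s4: -8/5 ≤ 0, skip.
Smallest ratio is 7/2 in the row of x3, so x3 leaves.

x3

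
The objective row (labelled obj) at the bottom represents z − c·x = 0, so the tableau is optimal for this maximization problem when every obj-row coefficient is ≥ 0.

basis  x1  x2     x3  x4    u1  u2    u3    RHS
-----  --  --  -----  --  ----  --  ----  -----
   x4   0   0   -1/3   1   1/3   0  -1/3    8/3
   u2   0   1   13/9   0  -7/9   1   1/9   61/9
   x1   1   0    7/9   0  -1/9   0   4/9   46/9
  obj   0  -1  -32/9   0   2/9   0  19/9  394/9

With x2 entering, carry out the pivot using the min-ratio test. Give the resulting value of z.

455/9

Ratio test on column x2 — row 1: entry 0 ≤ 0; row 2: (61/9)/1 = 61/9; row 3: entry 0 ≤ 0. Minimum is 61/9 at row 2 (u2 leaves); pivot element 1.
Pivot on row 2; the obj-row RHS becomes 394/9 − (-1)·(61/9) = 455/9.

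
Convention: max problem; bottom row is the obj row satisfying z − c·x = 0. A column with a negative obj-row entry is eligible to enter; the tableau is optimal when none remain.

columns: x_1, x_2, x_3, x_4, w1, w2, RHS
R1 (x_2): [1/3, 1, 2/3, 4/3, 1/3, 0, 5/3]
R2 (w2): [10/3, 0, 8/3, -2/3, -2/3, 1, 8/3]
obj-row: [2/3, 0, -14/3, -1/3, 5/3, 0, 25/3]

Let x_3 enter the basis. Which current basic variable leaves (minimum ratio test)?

Column x_3 entries and ratios — x_2: (5/3)/(2/3) = 5/2; w2: (8/3)/(8/3) = 1.
Smallest ratio is 1 in the row of w2, so w2 leaves.

w2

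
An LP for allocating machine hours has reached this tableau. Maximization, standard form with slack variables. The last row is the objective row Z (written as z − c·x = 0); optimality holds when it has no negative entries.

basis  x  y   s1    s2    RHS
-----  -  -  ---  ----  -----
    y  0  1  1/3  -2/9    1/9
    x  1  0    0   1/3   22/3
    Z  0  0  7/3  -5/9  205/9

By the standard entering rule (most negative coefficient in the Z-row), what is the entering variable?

Negative Z-row entries: s2: -5/9.
The most negative is -5/9 in column s2, so s2 enters.

s2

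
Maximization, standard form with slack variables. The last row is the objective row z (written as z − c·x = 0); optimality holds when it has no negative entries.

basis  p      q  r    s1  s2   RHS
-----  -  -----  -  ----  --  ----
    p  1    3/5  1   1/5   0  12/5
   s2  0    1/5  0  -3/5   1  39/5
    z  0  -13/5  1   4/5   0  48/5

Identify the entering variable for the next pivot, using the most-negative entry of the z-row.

Negative z-row entries: q: -13/5.
The most negative is -13/5 in column q, so q enters.

q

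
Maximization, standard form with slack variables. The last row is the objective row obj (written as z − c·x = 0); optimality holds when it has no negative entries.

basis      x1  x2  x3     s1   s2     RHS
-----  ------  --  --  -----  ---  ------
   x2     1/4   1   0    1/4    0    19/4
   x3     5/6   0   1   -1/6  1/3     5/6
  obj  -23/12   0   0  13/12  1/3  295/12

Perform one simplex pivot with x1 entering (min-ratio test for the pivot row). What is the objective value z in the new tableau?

Ratio test on column x1 — row 1: (19/4)/(1/4) = 19; row 2: (5/6)/(5/6) = 1. Minimum is 1 at row 2 (x3 leaves); pivot element 5/6.
Pivot on row 2; the obj-row RHS becomes 295/12 − (-23/12)·1 = 53/2.

53/2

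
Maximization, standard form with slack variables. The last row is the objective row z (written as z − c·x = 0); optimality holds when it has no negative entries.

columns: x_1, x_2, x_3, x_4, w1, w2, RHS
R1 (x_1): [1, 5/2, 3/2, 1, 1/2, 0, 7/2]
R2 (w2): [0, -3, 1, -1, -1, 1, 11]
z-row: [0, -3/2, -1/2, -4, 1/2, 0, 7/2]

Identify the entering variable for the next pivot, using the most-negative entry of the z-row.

Negative z-row entries: x_2: -3/2, x_3: -1/2, x_4: -4.
The most negative is -4 in column x_4, so x_4 enters.

x_4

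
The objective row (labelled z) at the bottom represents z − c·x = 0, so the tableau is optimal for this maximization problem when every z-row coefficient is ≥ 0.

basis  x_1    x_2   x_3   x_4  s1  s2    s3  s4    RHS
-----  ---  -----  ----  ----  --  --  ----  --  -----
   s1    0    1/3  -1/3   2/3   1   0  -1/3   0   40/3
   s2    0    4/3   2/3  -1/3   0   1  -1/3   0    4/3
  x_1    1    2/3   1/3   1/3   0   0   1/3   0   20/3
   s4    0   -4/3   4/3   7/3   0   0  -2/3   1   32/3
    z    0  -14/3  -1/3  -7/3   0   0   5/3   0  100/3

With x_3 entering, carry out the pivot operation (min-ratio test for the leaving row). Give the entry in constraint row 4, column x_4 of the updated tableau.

Ratio test on column x_3 — row 1: entry -1/3 ≤ 0; row 2: (4/3)/(2/3) = 2; row 3: (20/3)/(1/3) = 20; row 4: (32/3)/(4/3) = 8. Minimum is 2 at row 2 (s2 leaves); pivot element 2/3.
Divide row 2 by 2/3; eliminate column x_3 from the other rows.
Row 4 update in column x_4: 7/3 − (4/3)·(-1/2) = 3.

3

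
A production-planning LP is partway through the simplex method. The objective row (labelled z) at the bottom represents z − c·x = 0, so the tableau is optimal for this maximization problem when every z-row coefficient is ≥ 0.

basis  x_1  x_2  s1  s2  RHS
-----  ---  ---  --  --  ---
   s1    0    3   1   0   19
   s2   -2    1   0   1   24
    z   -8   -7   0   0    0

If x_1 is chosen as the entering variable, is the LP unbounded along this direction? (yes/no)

Every constraint-row entry in column x_1 is ≤ 0, so increasing x_1 is unbounded.

yes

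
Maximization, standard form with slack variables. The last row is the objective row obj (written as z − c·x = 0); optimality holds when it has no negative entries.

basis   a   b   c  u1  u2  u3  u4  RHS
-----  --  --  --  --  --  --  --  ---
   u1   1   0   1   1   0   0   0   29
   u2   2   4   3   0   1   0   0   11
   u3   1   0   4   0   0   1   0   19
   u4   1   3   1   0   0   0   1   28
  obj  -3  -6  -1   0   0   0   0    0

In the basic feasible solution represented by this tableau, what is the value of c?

c is not in the basis, so in the current basic feasible solution c = 0.

0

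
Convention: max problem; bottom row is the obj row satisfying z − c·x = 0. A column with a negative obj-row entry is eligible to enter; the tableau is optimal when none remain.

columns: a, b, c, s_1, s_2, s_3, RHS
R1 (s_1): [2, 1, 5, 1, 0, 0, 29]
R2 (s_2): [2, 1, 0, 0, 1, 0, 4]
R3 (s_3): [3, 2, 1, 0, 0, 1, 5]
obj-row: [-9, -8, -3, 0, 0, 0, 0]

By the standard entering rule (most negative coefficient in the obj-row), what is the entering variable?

Negative obj-row entries: a: -9, b: -8, c: -3.
The most negative is -9 in column a, so a enters.

a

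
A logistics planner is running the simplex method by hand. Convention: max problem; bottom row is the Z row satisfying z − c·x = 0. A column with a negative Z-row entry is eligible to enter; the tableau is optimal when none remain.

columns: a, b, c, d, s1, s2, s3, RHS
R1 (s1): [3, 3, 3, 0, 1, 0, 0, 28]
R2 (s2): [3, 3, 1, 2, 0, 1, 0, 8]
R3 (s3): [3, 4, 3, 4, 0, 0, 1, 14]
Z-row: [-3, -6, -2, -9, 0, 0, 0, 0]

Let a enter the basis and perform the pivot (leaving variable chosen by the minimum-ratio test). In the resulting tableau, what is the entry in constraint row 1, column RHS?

Ratio test on column a — row 1: 28/3 = 28/3; row 2: 8/3 = 8/3; row 3: 14/3 = 14/3. Minimum is 8/3 at row 2 (s2 leaves); pivot element 3.
Divide row 2 by 3; eliminate column a from the other rows.
Row 1 update in column RHS: 28 − 3·(8/3) = 20.

20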